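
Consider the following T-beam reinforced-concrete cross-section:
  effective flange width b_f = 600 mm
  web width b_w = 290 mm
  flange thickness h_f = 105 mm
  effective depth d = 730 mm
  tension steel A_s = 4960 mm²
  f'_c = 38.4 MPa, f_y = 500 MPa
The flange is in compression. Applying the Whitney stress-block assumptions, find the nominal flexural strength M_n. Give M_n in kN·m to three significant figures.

M_n ≈ 1650 kN·m

Tension: T = A_s f_y = 4960 × 500 = 2480000 N.
Try a within the flange: a = T/(0.85 f'_c b_f) = 2480000/(0.85 × 38.4 × 600) = 126.63 mm.
a = 126.63 > h_f = 105 mm: the block extends into the web. Split into flange-overhang and web parts.
C_f = 0.85 f'_c (b_f − b_w) h_f = 0.85 × 38.4 × (600 − 290) × 105 = 1062432 N.
Remaining web compression depth: a_w = (T − C_f)/(0.85 f'_c b_w) = (2480000 − 1062432)/(0.85 × 38.4 × 290) = 149.76 mm.
M_n = C_f(d − h_f/2) + (T − C_f)(d − a_w/2) = 1062432 × (730 − 52.5) + 1417568 × (730 − 74.88) = 719.80 + 928.68 = 1648.48 × 10⁶ N·mm.
M_n = 1648.48 kN·m.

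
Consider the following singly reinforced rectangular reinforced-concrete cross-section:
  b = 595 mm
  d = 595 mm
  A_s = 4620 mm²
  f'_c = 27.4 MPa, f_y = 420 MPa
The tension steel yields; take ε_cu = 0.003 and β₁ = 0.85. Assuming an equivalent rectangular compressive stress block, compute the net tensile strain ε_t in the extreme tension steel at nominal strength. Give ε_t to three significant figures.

ε_t ≈ 0.00784

a = A_s f_y/(0.85 f'_c b) = 140.02 mm.
β₁ = 0.85, so c = a/β₁ = 140.02/0.85 = 164.73 mm.
From the linear strain diagram with ε_cu = 0.003: ε_t = 0.003 (d − c)/c = 0.003 × (595 − 164.73)/164.73 = 0.00784.
Since ε_t ≥ 0.005, the section is tension-controlled.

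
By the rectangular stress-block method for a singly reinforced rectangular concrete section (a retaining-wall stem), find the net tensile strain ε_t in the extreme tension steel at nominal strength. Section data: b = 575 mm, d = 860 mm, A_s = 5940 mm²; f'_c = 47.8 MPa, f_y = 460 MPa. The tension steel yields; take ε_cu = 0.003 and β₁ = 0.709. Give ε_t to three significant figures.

a = A_s f_y/(0.85 f'_c b) = 116.96 mm.
β₁ = 0.709, so c = a/β₁ = 116.96/0.709 = 164.96 mm.
From the linear strain diagram with ε_cu = 0.003: ε_t = 0.003 (d − c)/c = 0.003 × (860 − 164.96)/164.96 = 0.0126.
Since ε_t ≥ 0.005, the section is tension-controlled.

ε_t ≈ 0.0126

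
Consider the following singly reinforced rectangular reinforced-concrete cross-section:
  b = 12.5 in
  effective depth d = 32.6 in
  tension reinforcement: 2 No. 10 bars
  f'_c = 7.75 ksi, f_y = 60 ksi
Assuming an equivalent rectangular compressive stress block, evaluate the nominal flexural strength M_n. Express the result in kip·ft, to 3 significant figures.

A_s = 2 × 1.27 = 2.54 in².
T = A_s f_y = 2.54 × 60 = 152.4 kips.
a = T/(0.85 f'_c b) = 152.4/(0.85 × 7.75 × 12.5) = 1.851 in.
M_n = T(d − a/2) = 152.4 × (32.6 − 0.9255) = 4827.2 kip·in = 4827.2/12 = 402.27 kip·ft.

M_n ≈ 402 kip·ft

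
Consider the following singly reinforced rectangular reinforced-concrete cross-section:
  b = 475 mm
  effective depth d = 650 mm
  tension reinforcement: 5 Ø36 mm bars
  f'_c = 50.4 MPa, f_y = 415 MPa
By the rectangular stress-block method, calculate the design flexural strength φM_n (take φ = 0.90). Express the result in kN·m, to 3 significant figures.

A_s = 5 × 1018 = 5090 mm².
T = A_s f_y = 5090 × 415 = 2112350 N = 2112.35 kN.
From C = T: a = T/(0.85 f'_c b) = 2112350/(0.85 × 50.4 × 475) = 103.81 mm.
M_n = T(d − a/2) = 2112.35 kN × (650 − 51.905) mm = 1263.39 kN·m.
φM_n = 0.90 × 1263.39 = 1137.05 kN·m.

φM_n ≈ 1140 kN·m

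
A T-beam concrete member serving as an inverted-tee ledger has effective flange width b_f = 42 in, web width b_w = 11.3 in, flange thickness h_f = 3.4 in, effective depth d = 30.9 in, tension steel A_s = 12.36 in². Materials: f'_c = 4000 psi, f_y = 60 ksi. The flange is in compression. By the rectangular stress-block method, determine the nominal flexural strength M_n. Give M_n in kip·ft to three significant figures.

Tension: T = A_s f_y = 12.36 × 60 = 741.6 kips.
Try a within the flange: a = T/(0.85 f'_c b_f) = 741.6/(0.85 × 4 × 42) = 5.193 in.
a = 5.193 > h_f = 3.4 in: the block extends into the web. Split into flange-overhang and web parts.
C_f = 0.85 f'_c (b_f − b_w) h_f = 0.85 × 4 × (42 − 11.3) × 3.4 = 354.9 kips.
Remaining web compression depth: a_w = (T − C_f)/(0.85 f'_c b_w) = (741.6 − 354.9)/(0.85 × 4 × 11.3) = 10.065 in.
M_n = C_f(d − h_f/2) + (T − C_f)(d − a_w/2) = 354.9 × (30.9 − 1.7) + 386.7 × (30.9 − 5.0325) = 10363.1 + 10003.0 = 20366.1 kip·in.
M_n = 20366.1/12 = 1697.18 kip·ft.

M_n ≈ 1700 kip·ft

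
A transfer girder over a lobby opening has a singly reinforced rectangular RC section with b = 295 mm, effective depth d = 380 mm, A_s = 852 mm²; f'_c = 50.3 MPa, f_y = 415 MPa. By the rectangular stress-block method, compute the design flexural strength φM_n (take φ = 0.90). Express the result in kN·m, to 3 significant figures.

φM_n ≈ 116 kN·m

T = A_s f_y = 852 × 415 = 353580 N = 353.58 kN.
From C = T: a = T/(0.85 f'_c b) = 353580/(0.85 × 50.3 × 295) = 28.03 mm.
M_n = T(d − a/2) = 353.58 kN × (380 − 14.015) mm = 129.40 kN·m.
φM_n = 0.90 × 129.40 = 116.46 kN·m.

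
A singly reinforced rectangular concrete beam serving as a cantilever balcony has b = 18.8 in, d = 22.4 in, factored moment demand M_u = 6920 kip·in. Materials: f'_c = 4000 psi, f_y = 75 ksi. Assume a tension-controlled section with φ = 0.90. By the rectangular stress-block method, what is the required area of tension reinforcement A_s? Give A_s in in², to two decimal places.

M_n = M_u/φ = 6920/0.90 = 7688.89 kip·in.
From M_n = 0.85 f'_c a b (d − a/2):
a = d − √(d² − 2M_n/(0.85 f'_c b)) = 22.4 − √(22.4² − 2 × 7688.89/(0.85 × 4 × 18.8)) = 6.239 in.
A_s = 0.85 f'_c a b / f_y = 0.85 × 4 × 6.239 × 18.8 / 75 = 5.317 in².

A_s ≈ 5.32 in²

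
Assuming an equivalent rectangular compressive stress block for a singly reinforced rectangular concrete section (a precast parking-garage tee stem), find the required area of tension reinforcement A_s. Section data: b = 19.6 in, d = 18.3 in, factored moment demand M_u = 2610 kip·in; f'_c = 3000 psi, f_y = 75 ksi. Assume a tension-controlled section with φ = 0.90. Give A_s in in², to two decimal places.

A_s ≈ 2.34 in²

M_n = M_u/φ = 2610/0.90 = 2900 kip·in.
From M_n = 0.85 f'_c a b (d − a/2):
a = d − √(d² − 2M_n/(0.85 f'_c b)) = 18.3 − √(18.3² − 2 × 2900/(0.85 × 3 × 19.6)) = 3.507 in.
A_s = 0.85 f'_c a b / f_y = 0.85 × 3 × 3.507 × 19.6 / 75 = 2.337 in².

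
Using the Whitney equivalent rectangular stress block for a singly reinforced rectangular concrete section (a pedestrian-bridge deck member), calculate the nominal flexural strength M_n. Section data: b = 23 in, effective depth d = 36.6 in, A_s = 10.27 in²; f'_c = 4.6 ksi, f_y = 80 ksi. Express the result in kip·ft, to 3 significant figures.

T = A_s f_y = 10.27 × 80 = 821.6 kips.
a = T/(0.85 f'_c b) = 821.6/(0.85 × 4.6 × 23) = 9.136 in.
M_n = T(d − a/2) = 821.6 × (36.6 − 4.568) = 26317.5 kip·in = 26317.5/12 = 2193.13 kip·ft.

M_n ≈ 2190 kip·ft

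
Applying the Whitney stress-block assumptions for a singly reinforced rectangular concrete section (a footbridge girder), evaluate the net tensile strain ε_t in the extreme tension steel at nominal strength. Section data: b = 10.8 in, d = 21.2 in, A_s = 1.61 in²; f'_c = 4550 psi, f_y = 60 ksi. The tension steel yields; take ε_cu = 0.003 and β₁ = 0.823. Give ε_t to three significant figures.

ε_t ≈ 0.0196

a = A_s f_y/(0.85 f'_c b) = 2.313 in.
β₁ = 0.823, so c = a/β₁ = 2.313/0.823 = 2.810 in.
From the linear strain diagram with ε_cu = 0.003: ε_t = 0.003 (d − c)/c = 0.003 × (21.2 − 2.810)/2.810 = 0.0196.
Since ε_t ≥ 0.005, the section is tension-controlled.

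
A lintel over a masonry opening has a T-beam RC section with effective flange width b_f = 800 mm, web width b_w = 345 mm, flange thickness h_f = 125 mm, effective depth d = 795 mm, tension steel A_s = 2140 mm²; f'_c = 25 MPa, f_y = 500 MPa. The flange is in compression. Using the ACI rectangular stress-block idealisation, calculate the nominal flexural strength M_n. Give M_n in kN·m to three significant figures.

Tension: T = A_s f_y = 2140 × 500 = 1070000 N.
Try a within the flange: a = T/(0.85 f'_c b_f) = 1070000/(0.85 × 25 × 800) = 62.94 mm.
Since a = 62.94 ≤ h_f = 125 mm, the stress block lies entirely in the flange; analyse as a rectangular beam of width b_f.
M_n = T(d − a/2) = 1070000 × (795 − 31.47) = 816.98 × 10⁶ N·mm.
M_n = 816.98 kN·m.

M_n ≈ 817 kN·m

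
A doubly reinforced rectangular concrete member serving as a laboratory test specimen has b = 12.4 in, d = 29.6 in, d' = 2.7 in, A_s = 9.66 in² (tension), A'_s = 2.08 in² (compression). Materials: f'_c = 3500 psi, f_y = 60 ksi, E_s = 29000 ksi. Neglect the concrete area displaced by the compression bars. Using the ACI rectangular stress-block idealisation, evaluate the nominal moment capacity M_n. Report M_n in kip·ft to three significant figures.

M_n ≈ 1170 kip·ft

Assume both steels yield.
a = (A_s − A'_s) f_y/(0.85 f'_c b) = (9.66 − 2.08) × 60/(0.85 × 3.5 × 12.4) = 12.329 in.
c = a/β₁ = 12.329/0.85 = 14.505 in; ε'_s = 0.003(c − d')/c = 0.0024 ≥ ε_y = 0.0021, so the compression steel yields.
M_n = (A_s − A'_s) f_y (d − a/2) + A'_s f_y (d − d') = 454.8 × (29.6 − 6.1645) + 124.8 × (29.6 − 2.7) = 10658.5 + 3357.1 = 14015.6 kip·in = 14015.6/12 = 1167.97 kip·ft.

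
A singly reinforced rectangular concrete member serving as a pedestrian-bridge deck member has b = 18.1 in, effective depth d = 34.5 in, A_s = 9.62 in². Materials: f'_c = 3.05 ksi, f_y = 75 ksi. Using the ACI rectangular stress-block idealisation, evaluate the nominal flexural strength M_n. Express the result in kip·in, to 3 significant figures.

T = A_s f_y = 9.62 × 75 = 721.5 kips.
a = T/(0.85 f'_c b) = 721.5/(0.85 × 3.05 × 18.1) = 15.376 in.
M_n = T(d − a/2) = 721.5 × (34.5 − 7.688) = 19344.9 kip·in.

M_n ≈ 19300 kip·in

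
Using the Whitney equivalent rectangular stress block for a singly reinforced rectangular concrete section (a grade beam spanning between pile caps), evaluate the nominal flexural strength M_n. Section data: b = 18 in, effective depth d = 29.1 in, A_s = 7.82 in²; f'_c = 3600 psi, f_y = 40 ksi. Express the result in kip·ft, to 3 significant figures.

T = A_s f_y = 7.82 × 40 = 312.8 kips.
a = T/(0.85 f'_c b) = 312.8/(0.85 × 3.6 × 18) = 5.679 in.
M_n = T(d − a/2) = 312.8 × (29.1 − 2.8395) = 8214.3 kip·in = 8214.3/12 = 684.53 kip·ft.

M_n ≈ 685 kip·ft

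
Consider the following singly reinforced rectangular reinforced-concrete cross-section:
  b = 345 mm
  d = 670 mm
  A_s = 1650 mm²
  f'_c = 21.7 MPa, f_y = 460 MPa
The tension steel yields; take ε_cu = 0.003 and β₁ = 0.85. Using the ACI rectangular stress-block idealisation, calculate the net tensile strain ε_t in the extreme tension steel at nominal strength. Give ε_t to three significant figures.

ε_t ≈ 0.0113

a = A_s f_y/(0.85 f'_c b) = 119.27 mm.
β₁ = 0.85, so c = a/β₁ = 119.27/0.85 = 140.32 mm.
From the linear strain diagram with ε_cu = 0.003: ε_t = 0.003 (d − c)/c = 0.003 × (670 − 140.32)/140.32 = 0.0113.
Since ε_t ≥ 0.005, the section is tension-controlled.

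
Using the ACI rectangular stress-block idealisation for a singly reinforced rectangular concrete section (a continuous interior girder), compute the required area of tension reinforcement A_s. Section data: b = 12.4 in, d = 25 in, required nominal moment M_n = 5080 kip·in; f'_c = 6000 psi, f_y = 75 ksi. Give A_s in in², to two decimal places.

A_s ≈ 2.91 in²

From M_n = 0.85 f'_c a b (d − a/2):
a = d − √(d² − 2M_n/(0.85 f'_c b)) = 25 − √(25² − 2 × 5080/(0.85 × 6 × 12.4)) = 3.451 in.
A_s = 0.85 f'_c a b / f_y = 0.85 × 6 × 3.451 × 12.4 / 75 = 2.910 in².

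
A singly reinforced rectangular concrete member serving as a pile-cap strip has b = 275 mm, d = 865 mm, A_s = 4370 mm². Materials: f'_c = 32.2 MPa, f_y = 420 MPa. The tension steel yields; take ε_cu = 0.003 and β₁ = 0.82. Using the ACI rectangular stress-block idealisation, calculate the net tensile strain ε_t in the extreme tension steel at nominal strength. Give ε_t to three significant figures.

ε_t ≈ 0.00573

a = A_s f_y/(0.85 f'_c b) = 243.85 mm.
β₁ = 0.82, so c = a/β₁ = 243.85/0.82 = 297.38 mm.
From the linear strain diagram with ε_cu = 0.003: ε_t = 0.003 (d − c)/c = 0.003 × (865 − 297.38)/297.38 = 0.00573.
Since ε_t ≥ 0.005, the section is tension-controlled.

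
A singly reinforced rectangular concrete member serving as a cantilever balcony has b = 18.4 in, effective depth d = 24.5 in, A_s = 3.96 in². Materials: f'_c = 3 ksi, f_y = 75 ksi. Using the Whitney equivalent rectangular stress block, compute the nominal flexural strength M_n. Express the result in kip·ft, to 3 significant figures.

T = A_s f_y = 3.96 × 75 = 297 kips.
a = T/(0.85 f'_c b) = 297/(0.85 × 3 × 18.4) = 6.330 in.
M_n = T(d − a/2) = 297 × (24.5 − 3.165) = 6336.5 kip·in = 6336.5/12 = 528.04 kip·ft.

M_n ≈ 528 kip·ft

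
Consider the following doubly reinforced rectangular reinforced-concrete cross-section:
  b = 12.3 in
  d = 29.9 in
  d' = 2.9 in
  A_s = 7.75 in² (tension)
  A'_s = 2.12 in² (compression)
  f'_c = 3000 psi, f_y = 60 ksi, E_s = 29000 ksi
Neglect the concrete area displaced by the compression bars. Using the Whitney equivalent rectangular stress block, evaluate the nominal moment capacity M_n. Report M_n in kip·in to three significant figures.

Assume both steels yield.
a = (A_s − A'_s) f_y/(0.85 f'_c b) = (7.75 − 2.12) × 60/(0.85 × 3 × 12.3) = 10.770 in.
c = a/β₁ = 10.770/0.85 = 12.671 in; ε'_s = 0.003(c − d')/c = 0.0023 ≥ ε_y = 0.0021, so the compression steel yields.
M_n = (A_s − A'_s) f_y (d − a/2) + A'_s f_y (d − d') = 337.8 × (29.9 − 5.385) + 127.2 × (29.9 − 2.9) = 8281.2 + 3434.4 = 11715.6 kip·in.

M_n ≈ 11700 kip·in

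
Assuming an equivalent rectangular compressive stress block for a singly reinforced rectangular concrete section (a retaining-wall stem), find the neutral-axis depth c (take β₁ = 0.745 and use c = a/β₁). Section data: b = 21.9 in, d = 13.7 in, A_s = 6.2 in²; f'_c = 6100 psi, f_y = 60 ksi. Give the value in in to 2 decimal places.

c ≈ 4.40 in

T = A_s f_y = 6.2 × 60 = 372 kips.
a = T/(0.85 f'_c b) = 372/(0.85 × 6.1 × 21.9) = 3.2760 in.
With β₁ = 0.745, c = a/β₁ = 3.2760/0.745 = 4.40 in.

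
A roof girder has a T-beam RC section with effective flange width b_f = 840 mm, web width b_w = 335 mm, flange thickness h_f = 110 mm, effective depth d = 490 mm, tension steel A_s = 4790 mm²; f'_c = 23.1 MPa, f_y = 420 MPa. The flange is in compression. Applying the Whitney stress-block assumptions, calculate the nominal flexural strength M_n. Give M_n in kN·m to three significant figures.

M_n ≈ 861 kN·m

Tension: T = A_s f_y = 4790 × 420 = 2011800 N.
Try a within the flange: a = T/(0.85 f'_c b_f) = 2011800/(0.85 × 23.1 × 840) = 121.98 mm.
a = 121.98 > h_f = 110 mm: the block extends into the web. Split into flange-overhang and web parts.
C_f = 0.85 f'_c (b_f − b_w) h_f = 0.85 × 23.1 × (840 − 335) × 110 = 1090724 N.
Remaining web compression depth: a_w = (T − C_f)/(0.85 f'_c b_w) = (2011800 − 1090724)/(0.85 × 23.1 × 335) = 140.03 mm.
M_n = C_f(d − h_f/2) + (T − C_f)(d − a_w/2) = 1090724 × (490 − 55) + 921076 × (490 − 70.015) = 474.46 + 386.84 = 861.30 × 10⁶ N·mm.
M_n = 861.30 kN·m.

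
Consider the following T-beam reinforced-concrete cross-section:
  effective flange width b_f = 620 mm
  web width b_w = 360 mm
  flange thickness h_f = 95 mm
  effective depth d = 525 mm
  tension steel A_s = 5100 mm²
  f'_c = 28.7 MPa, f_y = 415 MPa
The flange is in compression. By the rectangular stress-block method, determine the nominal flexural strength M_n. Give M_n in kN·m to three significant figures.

M_n ≈ 952 kN·m

Tension: T = A_s f_y = 5100 × 415 = 2116500 N.
Try a within the flange: a = T/(0.85 f'_c b_f) = 2116500/(0.85 × 28.7 × 620) = 139.93 mm.
a = 139.93 > h_f = 95 mm: the block extends into the web. Split into flange-overhang and web parts.
C_f = 0.85 f'_c (b_f − b_w) h_f = 0.85 × 28.7 × (620 − 360) × 95 = 602557 N.
Remaining web compression depth: a_w = (T − C_f)/(0.85 f'_c b_w) = (2116500 − 602557)/(0.85 × 28.7 × 360) = 172.39 mm.
M_n = C_f(d − h_f/2) + (T − C_f)(d − a_w/2) = 602557 × (525 − 47.5) + 1513943 × (525 − 86.195) = 287.72 + 664.33 = 952.05 × 10⁶ N·mm.
M_n = 952.05 kN·m.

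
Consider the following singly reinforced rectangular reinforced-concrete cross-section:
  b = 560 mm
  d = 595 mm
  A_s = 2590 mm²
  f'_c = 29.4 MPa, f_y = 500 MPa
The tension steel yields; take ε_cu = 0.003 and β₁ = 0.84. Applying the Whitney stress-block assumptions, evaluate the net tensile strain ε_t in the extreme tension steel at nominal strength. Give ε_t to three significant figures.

a = A_s f_y/(0.85 f'_c b) = 92.54 mm.
β₁ = 0.84, so c = a/β₁ = 92.54/0.84 = 110.17 mm.
From the linear strain diagram with ε_cu = 0.003: ε_t = 0.003 (d − c)/c = 0.003 × (595 − 110.17)/110.17 = 0.0132.
Since ε_t ≥ 0.005, the section is tension-controlled.

ε_t ≈ 0.0132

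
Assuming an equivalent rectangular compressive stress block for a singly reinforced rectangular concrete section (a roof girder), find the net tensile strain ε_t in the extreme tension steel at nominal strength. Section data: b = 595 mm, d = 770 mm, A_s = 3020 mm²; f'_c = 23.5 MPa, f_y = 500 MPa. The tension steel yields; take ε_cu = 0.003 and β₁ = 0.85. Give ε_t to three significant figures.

ε_t ≈ 0.0125

a = A_s f_y/(0.85 f'_c b) = 127.05 mm.
β₁ = 0.85, so c = a/β₁ = 127.05/0.85 = 149.47 mm.
From the linear strain diagram with ε_cu = 0.003: ε_t = 0.003 (d − c)/c = 0.003 × (770 − 149.47)/149.47 = 0.0125.
Since ε_t ≥ 0.005, the section is tension-controlled.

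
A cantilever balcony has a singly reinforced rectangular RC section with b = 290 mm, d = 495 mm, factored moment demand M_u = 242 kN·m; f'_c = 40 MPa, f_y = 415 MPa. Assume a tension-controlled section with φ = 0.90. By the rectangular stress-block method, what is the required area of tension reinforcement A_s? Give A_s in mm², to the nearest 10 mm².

M_n = M_u/φ = 242/0.90 = 268.889 kN·m.
With M_n = 0.85 f'_c a b (d − a/2), solve the quadratic for a:
a = d − √(d² − 2M_n/(0.85 f'_c b)) = 495 − √(495² − 2 × 268.889×10⁶/(0.85 × 40 × 290)) = 58.56 mm.
A_s = 0.85 f'_c a b / f_y = 0.85 × 40 × 58.56 × 290 / 415 = 1391.3 mm².

A_s ≈ 1390 mm²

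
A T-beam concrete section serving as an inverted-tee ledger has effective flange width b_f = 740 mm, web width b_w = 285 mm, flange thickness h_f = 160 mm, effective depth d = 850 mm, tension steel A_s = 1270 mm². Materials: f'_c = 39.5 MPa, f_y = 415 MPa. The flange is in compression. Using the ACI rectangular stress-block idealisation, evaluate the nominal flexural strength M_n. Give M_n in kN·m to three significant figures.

M_n ≈ 442 kN·m

Tension: T = A_s f_y = 1270 × 415 = 527050 N.
Try a within the flange: a = T/(0.85 f'_c b_f) = 527050/(0.85 × 39.5 × 740) = 21.21 mm.
Since a = 21.21 ≤ h_f = 160 mm, the stress block lies entirely in the flange; analyse as a rectangular beam of width b_f.
M_n = T(d − a/2) = 527050 × (850 − 10.605) = 442.40 × 10⁶ N·mm.
M_n = 442.40 kN·m.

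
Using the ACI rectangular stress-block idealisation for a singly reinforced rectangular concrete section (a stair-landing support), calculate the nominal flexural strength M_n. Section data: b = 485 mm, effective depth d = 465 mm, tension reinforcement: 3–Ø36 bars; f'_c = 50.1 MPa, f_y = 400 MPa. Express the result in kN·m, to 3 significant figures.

M_n ≈ 532 kN·m

A_s = 3 × 1018 = 3054 mm².
T = A_s f_y = 3054 × 400 = 1221600 N = 1221.6 kN.
From C = T: a = T/(0.85 f'_c b) = 1221600/(0.85 × 50.1 × 485) = 59.15 mm.
M_n = T(d − a/2) = 1221.6 kN × (465 − 29.575) mm = 531.92 kN·m.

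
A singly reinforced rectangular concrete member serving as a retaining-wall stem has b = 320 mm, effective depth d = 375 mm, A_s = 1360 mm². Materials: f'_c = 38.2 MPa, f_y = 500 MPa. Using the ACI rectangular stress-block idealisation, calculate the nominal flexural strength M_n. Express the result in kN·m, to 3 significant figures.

T = A_s f_y = 1360 × 500 = 680000 N = 680 kN.
From C = T: a = T/(0.85 f'_c b) = 680000/(0.85 × 38.2 × 320) = 65.45 mm.
M_n = T(d − a/2) = 680 kN × (375 − 32.725) mm = 232.75 kN·m.

M_n ≈ 233 kN·m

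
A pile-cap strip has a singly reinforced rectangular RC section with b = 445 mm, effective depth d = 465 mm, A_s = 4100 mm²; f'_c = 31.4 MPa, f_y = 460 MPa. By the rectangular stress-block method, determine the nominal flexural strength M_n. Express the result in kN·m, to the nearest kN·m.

T = A_s f_y = 4100 × 460 = 1886000 N = 1886 kN.
From C = T: a = T/(0.85 f'_c b) = 1886000/(0.85 × 31.4 × 445) = 158.79 mm.
M_n = T(d − a/2) = 1886 kN × (465 − 79.395) mm = 727.25 kN·m.

M_n ≈ 727 kN·m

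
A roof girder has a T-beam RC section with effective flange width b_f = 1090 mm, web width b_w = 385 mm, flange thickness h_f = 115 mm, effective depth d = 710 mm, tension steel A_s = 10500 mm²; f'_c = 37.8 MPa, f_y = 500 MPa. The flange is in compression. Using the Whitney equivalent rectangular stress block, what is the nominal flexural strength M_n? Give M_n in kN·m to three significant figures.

M_n ≈ 3290 kN·m

Tension: T = A_s f_y = 10500 × 500 = 5250000 N.
Try a within the flange: a = T/(0.85 f'_c b_f) = 5250000/(0.85 × 37.8 × 1090) = 149.91 mm.
a = 149.91 > h_f = 115 mm: the block extends into the web. Split into flange-overhang and web parts.
C_f = 0.85 f'_c (b_f − b_w) h_f = 0.85 × 37.8 × (1090 − 385) × 115 = 2604940 N.
Remaining web compression depth: a_w = (T − C_f)/(0.85 f'_c b_w) = (5250000 − 2604940)/(0.85 × 37.8 × 385) = 213.83 mm.
M_n = C_f(d − h_f/2) + (T − C_f)(d − a_w/2) = 2604940 × (710 − 57.5) + 2645060 × (710 − 106.915) = 1699.72 + 1595.20 = 3294.92 × 10⁶ N·mm.
M_n = 3294.92 kN·m.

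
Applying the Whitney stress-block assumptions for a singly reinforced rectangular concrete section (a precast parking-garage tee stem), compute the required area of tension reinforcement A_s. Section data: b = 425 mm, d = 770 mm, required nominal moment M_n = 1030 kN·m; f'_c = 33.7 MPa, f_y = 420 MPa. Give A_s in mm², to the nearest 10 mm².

A_s ≈ 3450 mm²

With M_n = 0.85 f'_c a b (d − a/2), solve the quadratic for a:
a = d − √(d² − 2M_n/(0.85 f'_c b)) = 770 − √(770² − 2 × 1030×10⁶/(0.85 × 33.7 × 425)) = 119.09 mm.
A_s = 0.85 f'_c a b / f_y = 0.85 × 33.7 × 119.09 × 425 / 420 = 3451.9 mm².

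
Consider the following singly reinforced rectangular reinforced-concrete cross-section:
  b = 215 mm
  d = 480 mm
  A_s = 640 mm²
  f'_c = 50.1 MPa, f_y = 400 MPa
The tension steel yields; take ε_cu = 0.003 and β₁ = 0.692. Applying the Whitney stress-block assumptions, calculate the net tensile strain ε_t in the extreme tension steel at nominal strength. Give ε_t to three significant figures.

ε_t ≈ 0.0326

a = A_s f_y/(0.85 f'_c b) = 27.96 mm.
β₁ = 0.692, so c = a/β₁ = 27.96/0.692 = 40.40 mm.
From the linear strain diagram with ε_cu = 0.003: ε_t = 0.003 (d − c)/c = 0.003 × (480 − 40.40)/40.40 = 0.0326.
Since ε_t ≥ 0.005, the section is tension-controlled.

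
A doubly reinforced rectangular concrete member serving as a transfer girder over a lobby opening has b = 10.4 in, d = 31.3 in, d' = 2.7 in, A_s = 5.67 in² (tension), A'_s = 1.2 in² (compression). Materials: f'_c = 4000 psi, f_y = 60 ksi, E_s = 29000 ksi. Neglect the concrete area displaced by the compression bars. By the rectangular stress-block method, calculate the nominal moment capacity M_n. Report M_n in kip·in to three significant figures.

Assume both steels yield.
a = (A_s − A'_s) f_y/(0.85 f'_c b) = (5.67 − 1.2) × 60/(0.85 × 4 × 10.4) = 7.585 in.
c = a/β₁ = 7.585/0.85 = 8.924 in; ε'_s = 0.003(c − d')/c = 0.0021 ≥ ε_y = 0.0021, so the compression steel yields.
M_n = (A_s − A'_s) f_y (d − a/2) + A'_s f_y (d − d') = 268.2 × (31.3 − 3.7925) + 72 × (31.3 − 2.7) = 7377.5 + 2059.2 = 9436.7 kip·in.

M_n ≈ 9440 kip·in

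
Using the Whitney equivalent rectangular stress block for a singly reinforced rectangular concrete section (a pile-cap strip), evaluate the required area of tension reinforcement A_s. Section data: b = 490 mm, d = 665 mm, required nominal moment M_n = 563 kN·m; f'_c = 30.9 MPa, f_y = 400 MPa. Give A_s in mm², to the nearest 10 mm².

A_s ≈ 2230 mm²

With M_n = 0.85 f'_c a b (d − a/2), solve the quadratic for a:
a = d − √(d² − 2M_n/(0.85 f'_c b)) = 665 − √(665² − 2 × 563×10⁶/(0.85 × 30.9 × 490)) = 69.40 mm.
A_s = 0.85 f'_c a b / f_y = 0.85 × 30.9 × 69.40 × 490 / 400 = 2232.9 mm².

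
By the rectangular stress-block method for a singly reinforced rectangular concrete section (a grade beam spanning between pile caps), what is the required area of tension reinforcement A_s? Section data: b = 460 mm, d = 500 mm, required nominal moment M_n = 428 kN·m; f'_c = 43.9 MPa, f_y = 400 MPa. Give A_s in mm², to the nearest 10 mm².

A_s ≈ 2260 mm²

With M_n = 0.85 f'_c a b (d − a/2), solve the quadratic for a:
a = d − √(d² − 2M_n/(0.85 f'_c b)) = 500 − √(500² − 2 × 428×10⁶/(0.85 × 43.9 × 460)) = 52.64 mm.
A_s = 0.85 f'_c a b / f_y = 0.85 × 43.9 × 52.64 × 460 / 400 = 2258.9 mm².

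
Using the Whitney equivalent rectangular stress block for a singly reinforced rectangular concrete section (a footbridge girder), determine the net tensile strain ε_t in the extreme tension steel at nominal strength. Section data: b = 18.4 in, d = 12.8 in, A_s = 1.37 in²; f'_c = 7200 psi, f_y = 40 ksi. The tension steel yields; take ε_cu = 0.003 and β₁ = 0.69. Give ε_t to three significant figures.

ε_t ≈ 0.0514

a = A_s f_y/(0.85 f'_c b) = 0.487 in.
β₁ = 0.69, so c = a/β₁ = 0.487/0.69 = 0.706 in.
From the linear strain diagram with ε_cu = 0.003: ε_t = 0.003 (d − c)/c = 0.003 × (12.8 − 0.706)/0.706 = 0.0514.
Since ε_t ≥ 0.005, the section is tension-controlled.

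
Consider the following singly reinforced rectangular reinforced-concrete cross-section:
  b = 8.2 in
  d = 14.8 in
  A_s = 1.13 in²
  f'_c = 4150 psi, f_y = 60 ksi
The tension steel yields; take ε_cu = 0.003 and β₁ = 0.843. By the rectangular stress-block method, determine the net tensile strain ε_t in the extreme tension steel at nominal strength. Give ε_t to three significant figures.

ε_t ≈ 0.0130

a = A_s f_y/(0.85 f'_c b) = 2.344 in.
β₁ = 0.843, so c = a/β₁ = 2.344/0.843 = 2.781 in.
From the linear strain diagram with ε_cu = 0.003: ε_t = 0.003 (d − c)/c = 0.003 × (14.8 − 2.781)/2.781 = 0.0130.
Since ε_t ≥ 0.005, the section is tension-controlled.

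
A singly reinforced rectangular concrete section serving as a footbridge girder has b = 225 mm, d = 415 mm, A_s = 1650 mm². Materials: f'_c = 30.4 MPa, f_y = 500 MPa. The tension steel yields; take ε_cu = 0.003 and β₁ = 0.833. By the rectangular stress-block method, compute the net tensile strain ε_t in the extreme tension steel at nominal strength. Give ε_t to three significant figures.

a = A_s f_y/(0.85 f'_c b) = 141.90 mm.
β₁ = 0.833, so c = a/β₁ = 141.90/0.833 = 170.35 mm.
From the linear strain diagram with ε_cu = 0.003: ε_t = 0.003 (d − c)/c = 0.003 × (415 − 170.35)/170.35 = 0.00431.
ε_t is between 0.004 and 0.005 — transition zone.

ε_t ≈ 0.00431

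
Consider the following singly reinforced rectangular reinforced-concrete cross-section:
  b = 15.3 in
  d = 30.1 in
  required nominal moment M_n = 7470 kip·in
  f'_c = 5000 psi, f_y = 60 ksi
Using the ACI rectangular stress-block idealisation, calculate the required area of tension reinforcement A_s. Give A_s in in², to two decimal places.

From M_n = 0.85 f'_c a b (d − a/2):
a = d − √(d² − 2M_n/(0.85 f'_c b)) = 30.1 − √(30.1² − 2 × 7470/(0.85 × 5 × 15.3)) = 4.095 in.
A_s = 0.85 f'_c a b / f_y = 0.85 × 5 × 4.095 × 15.3 / 60 = 4.438 in².

A_s ≈ 4.44 in²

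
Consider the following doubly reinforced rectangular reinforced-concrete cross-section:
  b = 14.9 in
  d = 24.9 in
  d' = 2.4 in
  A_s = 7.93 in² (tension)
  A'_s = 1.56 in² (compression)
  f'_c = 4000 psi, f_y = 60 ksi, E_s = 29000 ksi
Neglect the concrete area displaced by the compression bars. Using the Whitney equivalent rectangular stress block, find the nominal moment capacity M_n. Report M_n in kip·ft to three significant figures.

M_n ≈ 848 kip·ft

Assume both steels yield.
a = (A_s − A'_s) f_y/(0.85 f'_c b) = (7.93 − 1.56) × 60/(0.85 × 4 × 14.9) = 7.544 in.
c = a/β₁ = 7.544/0.85 = 8.875 in; ε'_s = 0.003(c − d')/c = 0.0022 ≥ ε_y = 0.0021, so the compression steel yields.
M_n = (A_s − A'_s) f_y (d − a/2) + A'_s f_y (d − d') = 382.2 × (24.9 − 3.772) + 93.6 × (24.9 − 2.4) = 8075.1 + 2106.0 = 10181.1 kip·in = 10181.1/12 = 848.43 kip·ft.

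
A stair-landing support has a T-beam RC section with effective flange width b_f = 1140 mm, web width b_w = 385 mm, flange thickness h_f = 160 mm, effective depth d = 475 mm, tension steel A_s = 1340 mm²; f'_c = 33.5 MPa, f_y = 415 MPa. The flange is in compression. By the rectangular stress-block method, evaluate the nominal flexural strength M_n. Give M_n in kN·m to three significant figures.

Tension: T = A_s f_y = 1340 × 415 = 556100 N.
Try a within the flange: a = T/(0.85 f'_c b_f) = 556100/(0.85 × 33.5 × 1140) = 17.13 mm.
Since a = 17.13 ≤ h_f = 160 mm, the stress block lies entirely in the flange; analyse as a rectangular beam of width b_f.
M_n = T(d − a/2) = 556100 × (475 − 8.565) = 259.38 × 10⁶ N·mm.
M_n = 259.38 kN·m.

M_n ≈ 259 kN·m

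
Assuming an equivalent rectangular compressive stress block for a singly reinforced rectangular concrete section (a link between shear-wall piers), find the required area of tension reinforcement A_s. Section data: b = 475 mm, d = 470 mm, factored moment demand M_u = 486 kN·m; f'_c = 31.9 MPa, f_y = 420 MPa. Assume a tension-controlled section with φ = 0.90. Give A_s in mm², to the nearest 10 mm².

A_s ≈ 3060 mm²

M_n = M_u/φ = 486/0.90 = 540 kN·m.
With M_n = 0.85 f'_c a b (d − a/2), solve the quadratic for a:
a = d − √(d² − 2M_n/(0.85 f'_c b)) = 470 − √(470² − 2 × 540×10⁶/(0.85 × 31.9 × 475)) = 99.80 mm.
A_s = 0.85 f'_c a b / f_y = 0.85 × 31.9 × 99.80 × 475 / 420 = 3060.4 mm².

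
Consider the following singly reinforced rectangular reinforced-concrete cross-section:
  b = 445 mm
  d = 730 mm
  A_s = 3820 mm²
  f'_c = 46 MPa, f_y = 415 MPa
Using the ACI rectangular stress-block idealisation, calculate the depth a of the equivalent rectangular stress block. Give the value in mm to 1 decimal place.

T = A_s f_y = 3820 × 415 = 1585300 N = 1585.3 kN.
Setting C = 0.85 f'_c a b equal to T: a = 1585300/(0.85 × 46 × 445) = 91.1 mm.

a ≈ 91.1 mm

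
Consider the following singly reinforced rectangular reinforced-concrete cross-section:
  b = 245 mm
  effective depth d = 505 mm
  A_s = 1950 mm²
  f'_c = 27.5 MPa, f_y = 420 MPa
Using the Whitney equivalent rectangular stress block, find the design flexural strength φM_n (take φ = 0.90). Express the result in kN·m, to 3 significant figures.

φM_n ≈ 320 kN·m

T = A_s f_y = 1950 × 420 = 819000 N = 819 kN.
From C = T: a = T/(0.85 f'_c b) = 819000/(0.85 × 27.5 × 245) = 143.01 mm.
M_n = T(d − a/2) = 819 kN × (505 − 71.505) mm = 355.03 kN·m.
φM_n = 0.90 × 355.03 = 319.53 kN·m.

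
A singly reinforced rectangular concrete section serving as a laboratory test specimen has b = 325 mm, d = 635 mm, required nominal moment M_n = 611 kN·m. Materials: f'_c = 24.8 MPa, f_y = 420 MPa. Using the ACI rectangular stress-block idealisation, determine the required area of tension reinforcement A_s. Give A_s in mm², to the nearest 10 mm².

With M_n = 0.85 f'_c a b (d − a/2), solve the quadratic for a:
a = d − √(d² − 2M_n/(0.85 f'_c b)) = 635 − √(635² − 2 × 611×10⁶/(0.85 × 24.8 × 325)) = 160.81 mm.
A_s = 0.85 f'_c a b / f_y = 0.85 × 24.8 × 160.81 × 325 / 420 = 2623.1 mm².

A_s ≈ 2620 mm²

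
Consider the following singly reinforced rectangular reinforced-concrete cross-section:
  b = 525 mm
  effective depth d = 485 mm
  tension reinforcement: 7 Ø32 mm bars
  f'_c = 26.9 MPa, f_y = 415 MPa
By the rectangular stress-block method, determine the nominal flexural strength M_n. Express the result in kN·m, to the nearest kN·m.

M_n ≈ 906 kN·m

A_s = 7 × 804 = 5628 mm².
T = A_s f_y = 5628 × 415 = 2335620 N = 2335.62 kN.
From C = T: a = T/(0.85 f'_c b) = 2335620/(0.85 × 26.9 × 525) = 194.57 mm.
M_n = T(d − a/2) = 2335.62 kN × (485 − 97.285) mm = 905.55 kN·m.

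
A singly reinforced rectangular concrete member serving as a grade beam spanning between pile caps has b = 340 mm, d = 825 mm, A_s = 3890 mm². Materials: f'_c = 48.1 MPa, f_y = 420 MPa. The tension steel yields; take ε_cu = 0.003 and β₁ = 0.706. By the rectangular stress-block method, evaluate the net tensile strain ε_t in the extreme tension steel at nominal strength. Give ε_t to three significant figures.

a = A_s f_y/(0.85 f'_c b) = 117.53 mm.
β₁ = 0.706, so c = a/β₁ = 117.53/0.706 = 166.47 mm.
From the linear strain diagram with ε_cu = 0.003: ε_t = 0.003 (d − c)/c = 0.003 × (825 − 166.47)/166.47 = 0.0119.
Since ε_t ≥ 0.005, the section is tension-controlled.

ε_t ≈ 0.0119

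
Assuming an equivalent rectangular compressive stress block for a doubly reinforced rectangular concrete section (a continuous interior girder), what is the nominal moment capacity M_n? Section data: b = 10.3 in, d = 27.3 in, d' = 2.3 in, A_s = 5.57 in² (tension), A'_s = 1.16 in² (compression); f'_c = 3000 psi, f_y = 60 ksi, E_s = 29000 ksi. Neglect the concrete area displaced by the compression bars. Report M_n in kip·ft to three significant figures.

M_n ≈ 636 kip·ft

Assume both steels yield.
a = (A_s − A'_s) f_y/(0.85 f'_c b) = (5.57 − 1.16) × 60/(0.85 × 3 × 10.3) = 10.074 in.
c = a/β₁ = 10.074/0.85 = 11.852 in; ε'_s = 0.003(c − d')/c = 0.0024 ≥ ε_y = 0.0021, so the compression steel yields.
M_n = (A_s − A'_s) f_y (d − a/2) + A'_s f_y (d − d') = 264.6 × (27.3 − 5.037) + 69.6 × (27.3 − 2.3) = 5890.8 + 1740.0 = 7630.8 kip·in = 7630.8/12 = 635.90 kip·ft.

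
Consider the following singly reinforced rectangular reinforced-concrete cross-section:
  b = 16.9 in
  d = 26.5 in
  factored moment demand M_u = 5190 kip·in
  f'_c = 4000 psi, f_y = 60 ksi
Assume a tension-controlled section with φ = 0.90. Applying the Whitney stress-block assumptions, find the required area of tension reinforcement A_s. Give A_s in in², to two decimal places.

M_n = M_u/φ = 5190/0.90 = 5766.67 kip·in.
From M_n = 0.85 f'_c a b (d − a/2):
a = d − √(d² − 2M_n/(0.85 f'_c b)) = 26.5 − √(26.5² − 2 × 5766.67/(0.85 × 4 × 16.9)) = 4.105 in.
A_s = 0.85 f'_c a b / f_y = 0.85 × 4 × 4.105 × 16.9 / 60 = 3.931 in².

A_s ≈ 3.93 in²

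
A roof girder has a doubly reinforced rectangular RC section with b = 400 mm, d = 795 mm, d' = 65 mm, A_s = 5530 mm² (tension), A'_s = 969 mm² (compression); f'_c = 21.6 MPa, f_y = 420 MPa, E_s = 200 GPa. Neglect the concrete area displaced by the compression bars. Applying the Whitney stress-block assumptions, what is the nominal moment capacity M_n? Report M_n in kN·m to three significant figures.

Assume both tension and compression steel yield.
Net tension couple steel: A_s − A'_s = 4561 mm².
a = (A_s − A'_s) f_y / (0.85 f'_c b) = 1915620/(0.85 × 21.6 × 400) = 260.84 mm.
c = a/β₁ = 260.84/0.85 = 306.87 mm; ε'_s = 0.003(c − d')/c = 0.0024 ≥ f_y/E_s = 0.0021, so compression steel does yield.
M_n = (A_s − A'_s) f_y (d − a/2) + A'_s f_y (d − d') = [1915620 × (795 − 130.42) + 406980 × (795 − 65)] × 10⁻⁶ = 1273.08 + 297.10 = 1570.18 kN·m.

M_n ≈ 1570 kN·m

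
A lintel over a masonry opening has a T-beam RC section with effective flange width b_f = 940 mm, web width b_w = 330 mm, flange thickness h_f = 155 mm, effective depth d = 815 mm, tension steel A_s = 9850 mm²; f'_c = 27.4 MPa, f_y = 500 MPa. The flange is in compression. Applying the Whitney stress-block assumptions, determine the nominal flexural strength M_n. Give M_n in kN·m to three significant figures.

M_n ≈ 3360 kN·m

Tension: T = A_s f_y = 9850 × 500 = 4925000 N.
Try a within the flange: a = T/(0.85 f'_c b_f) = 4925000/(0.85 × 27.4 × 940) = 224.96 mm.
a = 224.96 > h_f = 155 mm: the block extends into the web. Split into flange-overhang and web parts.
C_f = 0.85 f'_c (b_f − b_w) h_f = 0.85 × 27.4 × (940 − 330) × 155 = 2202070 N.
Remaining web compression depth: a_w = (T − C_f)/(0.85 f'_c b_w) = (4925000 − 2202070)/(0.85 × 27.4 × 330) = 354.29 mm.
M_n = C_f(d − h_f/2) + (T − C_f)(d − a_w/2) = 2202070 × (815 − 77.5) + 2722930 × (815 − 177.145) = 1624.03 + 1736.83 = 3360.86 × 10⁶ N·mm.
M_n = 3360.86 kN·m.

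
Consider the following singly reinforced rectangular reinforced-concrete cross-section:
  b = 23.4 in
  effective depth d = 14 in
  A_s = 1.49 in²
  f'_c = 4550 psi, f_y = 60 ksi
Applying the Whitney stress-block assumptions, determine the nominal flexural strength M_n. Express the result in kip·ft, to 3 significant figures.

M_n ≈ 101 kip·ft

T = A_s f_y = 1.49 × 60 = 89.4 kips.
a = T/(0.85 f'_c b) = 89.4/(0.85 × 4.55 × 23.4) = 0.988 in.
M_n = T(d − a/2) = 89.4 × (14 − 0.494) = 1207.4 kip·in = 1207.4/12 = 100.62 kip·ft.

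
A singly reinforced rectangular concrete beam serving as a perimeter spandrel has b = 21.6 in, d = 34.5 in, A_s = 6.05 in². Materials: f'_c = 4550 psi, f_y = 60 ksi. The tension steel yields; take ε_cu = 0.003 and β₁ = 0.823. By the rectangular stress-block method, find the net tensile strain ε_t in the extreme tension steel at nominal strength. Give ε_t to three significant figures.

ε_t ≈ 0.0166

a = A_s f_y/(0.85 f'_c b) = 4.345 in.
β₁ = 0.823, so c = a/β₁ = 4.345/0.823 = 5.279 in.
From the linear strain diagram with ε_cu = 0.003: ε_t = 0.003 (d − c)/c = 0.003 × (34.5 − 5.279)/5.279 = 0.0166.
Since ε_t ≥ 0.005, the section is tension-controlled.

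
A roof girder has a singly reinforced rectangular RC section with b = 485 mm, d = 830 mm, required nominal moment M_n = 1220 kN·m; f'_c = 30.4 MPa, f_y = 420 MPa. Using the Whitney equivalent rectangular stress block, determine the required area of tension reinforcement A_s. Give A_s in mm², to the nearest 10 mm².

With M_n = 0.85 f'_c a b (d − a/2), solve the quadratic for a:
a = d − √(d² − 2M_n/(0.85 f'_c b)) = 830 − √(830² − 2 × 1220×10⁶/(0.85 × 30.4 × 485)) = 127.00 mm.
A_s = 0.85 f'_c a b / f_y = 0.85 × 30.4 × 127.00 × 485 / 420 = 3789.6 mm².

A_s ≈ 3790 mm²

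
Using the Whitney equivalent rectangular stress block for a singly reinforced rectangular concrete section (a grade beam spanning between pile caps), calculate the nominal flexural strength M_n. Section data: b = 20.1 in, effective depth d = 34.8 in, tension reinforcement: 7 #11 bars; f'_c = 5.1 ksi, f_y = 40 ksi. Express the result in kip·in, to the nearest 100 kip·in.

A_s = 7 × 1.56 = 10.92 in².
T = A_s f_y = 10.92 × 40 = 436.8 kips.
a = T/(0.85 f'_c b) = 436.8/(0.85 × 5.1 × 20.1) = 5.013 in.
M_n = T(d − a/2) = 436.8 × (34.8 − 2.5065) = 14105.8 kip·in.

M_n ≈ 14100 kip·in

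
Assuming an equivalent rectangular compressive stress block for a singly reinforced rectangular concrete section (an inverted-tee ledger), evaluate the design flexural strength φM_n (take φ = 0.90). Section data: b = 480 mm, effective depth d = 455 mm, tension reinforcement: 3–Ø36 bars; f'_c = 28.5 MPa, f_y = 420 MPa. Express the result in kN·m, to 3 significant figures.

φM_n ≈ 462 kN·m

A_s = 3 × 1018 = 3054 mm².
T = A_s f_y = 3054 × 420 = 1282680 N = 1282.68 kN.
From C = T: a = T/(0.85 f'_c b) = 1282680/(0.85 × 28.5 × 480) = 110.31 mm.
M_n = T(d − a/2) = 1282.68 kN × (455 − 55.155) mm = 512.87 kN·m.
φM_n = 0.90 × 512.87 = 461.58 kN·m.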